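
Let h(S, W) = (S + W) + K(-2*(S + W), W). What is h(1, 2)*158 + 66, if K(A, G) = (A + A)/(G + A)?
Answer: 1014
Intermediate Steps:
K(A, G) = 2*A/(A + G) (K(A, G) = (2*A)/(A + G) = 2*A/(A + G))
h(S, W) = S + W + 2*(-2*S - 2*W)/(-W - 2*S) (h(S, W) = (S + W) + 2*(-2*(S + W))/(-2*(S + W) + W) = (S + W) + 2*(-2*S - 2*W)/((-2*S - 2*W) + W) = (S + W) + 2*(-2*S - 2*W)/(-W - 2*S) = S + W + 2*(-2*S - 2*W)/(-W - 2*S))
h(1, 2)*158 + 66 = ((4*1 + 4*2 + (1 + 2)*(2 + 2*1))/(2 + 2*1))*158 + 66 = ((4 + 8 + 3*(2 + 2))/(2 + 2))*158 + 66 = ((4 + 8 + 3*4)/4)*158 + 66 = ((4 + 8 + 12)/4)*158 + 66 = ((¼)*24)*158 + 66 = 6*158 + 66 = 948 + 66 = 1014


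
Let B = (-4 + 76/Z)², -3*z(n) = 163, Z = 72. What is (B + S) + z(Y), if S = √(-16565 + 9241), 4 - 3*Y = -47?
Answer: -14795/324 + 2*I*√1831 ≈ -45.664 + 85.58*I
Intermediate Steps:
Y = 17 (Y = 4/3 - ⅓*(-47) = 4/3 + 47/3 = 17)
z(n) = -163/3 (z(n) = -⅓*163 = -163/3)
B = 2809/324 (B = (-4 + 76/72)² = (-4 + 76*(1/72))² = (-4 + 19/18)² = (-53/18)² = 2809/324 ≈ 8.6698)
S = 2*I*√1831 (S = √(-7324) = 2*I*√1831 ≈ 85.58*I)
(B + S) + z(Y) = (2809/324 + 2*I*√1831) - 163/3 = -14795/324 + 2*I*√1831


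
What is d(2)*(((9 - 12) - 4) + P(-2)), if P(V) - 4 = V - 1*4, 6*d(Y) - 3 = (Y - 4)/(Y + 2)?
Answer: -15/4 ≈ -3.7500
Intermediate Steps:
d(Y) = 1/2 + (-4 + Y)/(6*(2 + Y)) (d(Y) = 1/2 + ((Y - 4)/(Y + 2))/6 = 1/2 + ((-4 + Y)/(2 + Y))/6 = 1/2 + (-4 + Y)/(6*(2 + Y)))
P(V) = V (P(V) = 4 + (V - 1*4) = 4 + (V - 4) = 4 + (-4 + V) = V)
d(2)*(((9 - 12) - 4) + P(-2)) = ((1 + 2*2)/(3*(2 + 2)))*(((9 - 12) - 4) - 2) = ((1/3)*(1 + 4)/4)*((-3 - 4) - 2) = ((1/3)*(1/4)*5)*(-7 - 2) = (5/12)*(-9) = -15/4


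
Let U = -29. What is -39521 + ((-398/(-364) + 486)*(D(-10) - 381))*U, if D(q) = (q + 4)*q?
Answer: 818059337/182 ≈ 4.4948e+6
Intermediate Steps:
D(q) = q*(4 + q) (D(q) = (4 + q)*q = q*(4 + q))
-39521 + ((-398/(-364) + 486)*(D(-10) - 381))*U = -39521 + ((-398/(-364) + 486)*(-10*(4 - 10) - 381))*(-29) = -39521 + ((-398*(-1/364) + 486)*(-10*(-6) - 381))*(-29) = -39521 + ((199/182 + 486)*(60 - 381))*(-29) = -39521 + ((88651/182)*(-321))*(-29) = -39521 - 28456971/182*(-29) = -39521 + 825252159/182 = 818059337/182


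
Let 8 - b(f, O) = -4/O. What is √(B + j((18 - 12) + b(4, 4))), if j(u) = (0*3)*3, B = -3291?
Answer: I*√3291 ≈ 57.367*I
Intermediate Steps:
b(f, O) = 8 + 4/O (b(f, O) = 8 - (-4)/O = 8 + 4/O)
j(u) = 0 (j(u) = 0*3 = 0)
√(B + j((18 - 12) + b(4, 4))) = √(-3291 + 0) = √(-3291) = I*√3291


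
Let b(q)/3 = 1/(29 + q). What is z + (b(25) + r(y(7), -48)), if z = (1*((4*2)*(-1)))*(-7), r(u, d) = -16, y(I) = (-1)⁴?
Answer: 721/18 ≈ 40.056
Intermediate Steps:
b(q) = 3/(29 + q)
y(I) = 1
z = 56 (z = (1*(8*(-1)))*(-7) = (1*(-8))*(-7) = -8*(-7) = 56)
z + (b(25) + r(y(7), -48)) = 56 + (3/(29 + 25) - 16) = 56 + (3/54 - 16) = 56 + (3*(1/54) - 16) = 56 + (1/18 - 16) = 56 - 287/18 = 721/18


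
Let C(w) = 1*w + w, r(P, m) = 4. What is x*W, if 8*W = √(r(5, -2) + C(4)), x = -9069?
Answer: -9069*√3/4 ≈ -3927.0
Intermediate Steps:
C(w) = 2*w (C(w) = w + w = 2*w)
W = √3/4 (W = √(4 + 2*4)/8 = √(4 + 8)/8 = √12/8 = (2*√3)/8 = √3/4 ≈ 0.43301)
x*W = -9069*√3/4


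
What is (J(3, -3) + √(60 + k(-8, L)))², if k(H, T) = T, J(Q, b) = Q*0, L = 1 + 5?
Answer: 66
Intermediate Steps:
L = 6
J(Q, b) = 0
(J(3, -3) + √(60 + k(-8, L)))² = (0 + √(60 + 6))² = (0 + √66)² = (√66)² = 66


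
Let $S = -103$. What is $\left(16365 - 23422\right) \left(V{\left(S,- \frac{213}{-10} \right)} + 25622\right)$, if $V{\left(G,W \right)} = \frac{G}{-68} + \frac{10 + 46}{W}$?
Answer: $- \frac{2619340105819}{14484} \approx -1.8084 \cdot 10^{8}$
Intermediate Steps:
$V{\left(G,W \right)} = \frac{56}{W} - \frac{G}{68}$ ($V{\left(G,W \right)} = G \left(- \frac{1}{68}\right) + \frac{56}{W} = - \frac{G}{68} + \frac{56}{W} = \frac{56}{W} - \frac{G}{68}$)
$\left(16365 - 23422\right) \left(V{\left(S,- \frac{213}{-10} \right)} + 25622\right) = \left(16365 - 23422\right) \left(\left(\frac{56}{\left(-213\right) \frac{1}{-10}} - - \frac{103}{68}\right) + 25622\right) = - 7057 \left(\left(\frac{56}{\left(-213\right) \left(- \frac{1}{10}\right)} + \frac{103}{68}\right) + 25622\right) = - 7057 \left(\left(\frac{56}{\frac{213}{10}} + \frac{103}{68}\right) + 25622\right) = - 7057 \left(\left(56 \cdot \frac{10}{213} + \frac{103}{68}\right) + 25622\right) = - 7057 \left(\left(\frac{560}{213} + \frac{103}{68}\right) + 25622\right) = - 7057 \left(\frac{60019}{14484} + 25622\right) = \left(-7057\right) \frac{371169067}{14484} = - \frac{2619340105819}{14484}$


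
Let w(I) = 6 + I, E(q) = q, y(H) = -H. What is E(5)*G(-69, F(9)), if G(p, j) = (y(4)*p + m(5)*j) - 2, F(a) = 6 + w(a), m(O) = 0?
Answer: 1370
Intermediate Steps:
F(a) = 12 + a (F(a) = 6 + (6 + a) = 12 + a)
G(p, j) = -2 - 4*p (G(p, j) = ((-1*4)*p + 0*j) - 2 = (-4*p + 0) - 2 = -4*p - 2 = -2 - 4*p)
E(5)*G(-69, F(9)) = 5*(-2 - 4*(-69)) = 5*(-2 + 276) = 5*274 = 1370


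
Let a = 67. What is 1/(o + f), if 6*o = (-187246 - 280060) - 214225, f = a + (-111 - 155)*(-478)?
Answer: 2/27253 ≈ 7.3386e-5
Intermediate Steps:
f = 127215 (f = 67 + (-111 - 155)*(-478) = 67 - 266*(-478) = 67 + 127148 = 127215)
o = -227177/2 (o = ((-187246 - 280060) - 214225)/6 = (-467306 - 214225)/6 = (⅙)*(-681531) = -227177/2 ≈ -1.1359e+5)
1/(o + f) = 1/(-227177/2 + 127215) = 1/(27253/2) = 2/27253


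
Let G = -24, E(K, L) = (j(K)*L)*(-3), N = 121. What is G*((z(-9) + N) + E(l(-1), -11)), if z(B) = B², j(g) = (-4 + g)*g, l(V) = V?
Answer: -8808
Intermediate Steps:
j(g) = g*(-4 + g)
E(K, L) = -3*K*L*(-4 + K) (E(K, L) = ((K*(-4 + K))*L)*(-3) = (K*L*(-4 + K))*(-3) = -3*K*L*(-4 + K))
G*((z(-9) + N) + E(l(-1), -11)) = -24*(((-9)² + 121) + 3*(-1)*(-11)*(4 - 1*(-1))) = -24*((81 + 121) + 3*(-1)*(-11)*(4 + 1)) = -24*(202 + 3*(-1)*(-11)*5) = -24*(202 + 165) = -24*367 = -8808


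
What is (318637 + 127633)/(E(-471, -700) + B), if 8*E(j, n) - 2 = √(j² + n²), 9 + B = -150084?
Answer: -4286841058720/1441780638723 - 3570160*√711841/1441780638723 ≈ -2.9754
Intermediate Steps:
B = -150093 (B = -9 - 150084 = -150093)
E(j, n) = ¼ + √(j² + n²)/8
(318637 + 127633)/(E(-471, -700) + B) = (318637 + 127633)/((¼ + √((-471)² + (-700)²)/8) - 150093) = 446270/((¼ + √(221841 + 490000)/8) - 150093) = 446270/((¼ + √711841/8) - 150093) = 446270/(-600371/4 + √711841/8)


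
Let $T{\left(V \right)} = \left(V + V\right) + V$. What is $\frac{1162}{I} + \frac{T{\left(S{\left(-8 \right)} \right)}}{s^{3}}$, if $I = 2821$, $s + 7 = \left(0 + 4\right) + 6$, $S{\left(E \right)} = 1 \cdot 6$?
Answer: $\frac{1304}{1209} \approx 1.0786$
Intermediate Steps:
$S{\left(E \right)} = 6$
$s = 3$ ($s = -7 + \left(\left(0 + 4\right) + 6\right) = -7 + \left(4 + 6\right) = -7 + 10 = 3$)
$T{\left(V \right)} = 3 V$ ($T{\left(V \right)} = 2 V + V = 3 V$)
$\frac{1162}{I} + \frac{T{\left(S{\left(-8 \right)} \right)}}{s^{3}} = \frac{1162}{2821} + \frac{3 \cdot 6}{3^{3}} = 1162 \cdot \frac{1}{2821} + \frac{18}{27} = \frac{166}{403} + 18 \cdot \frac{1}{27} = \frac{166}{403} + \frac{2}{3} = \frac{1304}{1209}$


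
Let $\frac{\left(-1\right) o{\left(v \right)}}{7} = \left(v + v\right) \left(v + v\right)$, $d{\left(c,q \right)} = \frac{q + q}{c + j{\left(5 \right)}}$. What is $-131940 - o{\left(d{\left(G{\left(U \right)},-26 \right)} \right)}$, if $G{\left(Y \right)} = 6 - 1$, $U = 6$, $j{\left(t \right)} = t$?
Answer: $- \frac{3279572}{25} \approx -1.3118 \cdot 10^{5}$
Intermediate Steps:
$G{\left(Y \right)} = 5$
$d{\left(c,q \right)} = \frac{2 q}{5 + c}$ ($d{\left(c,q \right)} = \frac{q + q}{c + 5} = \frac{2 q}{5 + c}$)
$o{\left(v \right)} = - 28 v^{2}$ ($o{\left(v \right)} = - 7 \left(v + v\right) \left(v + v\right) = - 7 \cdot 2 v 2 v = - 7 \cdot 4 v^{2} = - 28 v^{2}$)
$-131940 - o{\left(d{\left(G{\left(U \right)},-26 \right)} \right)} = -131940 - - 28 \left(2 \left(-26\right) \frac{1}{5 + 5}\right)^{2} = -131940 - - 28 \left(2 \left(-26\right) \frac{1}{10}\right)^{2} = -131940 - - 28 \left(- \frac{26}{5}\right)^{2} = -131940 - \left(-28\right) \frac{676}{25} = -131940 - - \frac{18928}{25} = -131940 + \frac{18928}{25} = - \frac{3279572}{25}$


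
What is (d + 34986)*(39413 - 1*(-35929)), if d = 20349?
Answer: 4169049570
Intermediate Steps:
(d + 34986)*(39413 - 1*(-35929)) = (20349 + 34986)*(39413 - 1*(-35929)) = 55335*(39413 + 35929) = 55335*75342 = 4169049570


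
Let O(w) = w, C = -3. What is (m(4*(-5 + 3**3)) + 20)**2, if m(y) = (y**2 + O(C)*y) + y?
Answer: 57577744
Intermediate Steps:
m(y) = y**2 - 2*y (m(y) = (y**2 - 3*y) + y = y**2 - 2*y)
(m(4*(-5 + 3**3)) + 20)**2 = ((4*(-5 + 3**3))*(-2 + 4*(-5 + 3**3)) + 20)**2 = ((4*(-5 + 27))*(-2 + 4*(-5 + 27)) + 20)**2 = ((4*22)*(-2 + 4*22) + 20)**2 = (88*(-2 + 88) + 20)**2 = (88*86 + 20)**2 = (7568 + 20)**2 = 7588**2 = 57577744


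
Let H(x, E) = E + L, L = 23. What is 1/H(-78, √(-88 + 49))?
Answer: 23/568 - I*√39/568 ≈ 0.040493 - 0.010995*I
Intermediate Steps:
H(x, E) = 23 + E (H(x, E) = E + 23 = 23 + E)
1/H(-78, √(-88 + 49)) = 1/(23 + √(-88 + 49)) = 1/(23 + √(-39)) = 1/(23 + I*√39)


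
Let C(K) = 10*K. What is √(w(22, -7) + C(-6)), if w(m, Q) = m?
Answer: I*√38 ≈ 6.1644*I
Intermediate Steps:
√(w(22, -7) + C(-6)) = √(22 + 10*(-6)) = √(22 - 60) = √(-38) = I*√38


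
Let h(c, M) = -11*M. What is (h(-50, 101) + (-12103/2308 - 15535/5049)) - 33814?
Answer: -407081200927/11653092 ≈ -34933.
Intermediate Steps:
(h(-50, 101) + (-12103/2308 - 15535/5049)) - 33814 = (-11*101 + (-12103/2308 - 15535/5049)) - 33814 = (-1111 + (-12103*1/2308 - 15535*1/5049)) - 33814 = (-1111 + (-12103/2308 - 15535/5049)) - 33814 = (-1111 - 96962827/11653092) - 33814 = -13043548039/11653092 - 33814 = -407081200927/11653092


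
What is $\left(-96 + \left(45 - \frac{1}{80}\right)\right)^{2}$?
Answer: $\frac{16654561}{6400} \approx 2602.3$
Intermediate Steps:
$\left(-96 + \left(45 - \frac{1}{80}\right)\right)^{2} = \left(-96 + \frac{3599}{80}\right)^{2} = \left(- \frac{4081}{80}\right)^{2} = \frac{16654561}{6400}$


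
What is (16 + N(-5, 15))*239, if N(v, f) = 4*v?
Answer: -956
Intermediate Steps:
(16 + N(-5, 15))*239 = (16 + 4*(-5))*239 = (16 - 20)*239 = -4*239 = -956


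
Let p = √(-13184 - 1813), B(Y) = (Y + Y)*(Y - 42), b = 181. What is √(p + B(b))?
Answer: √(50318 + I*√14997) ≈ 224.32 + 0.273*I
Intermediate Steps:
B(Y) = 2*Y*(-42 + Y) (B(Y) = (2*Y)*(-42 + Y) = 2*Y*(-42 + Y))
p = I*√14997 (p = √(-14997) = I*√14997 ≈ 122.46*I)
√(p + B(b)) = √(I*√14997 + 2*181*(-42 + 181)) = √(I*√14997 + 2*181*139) = √(I*√14997 + 50318) = √(50318 + I*√14997)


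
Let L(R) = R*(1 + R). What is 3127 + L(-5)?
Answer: 3147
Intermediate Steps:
3127 + L(-5) = 3127 - 5*(1 - 5) = 3127 - 5*(-4) = 3127 + 20 = 3147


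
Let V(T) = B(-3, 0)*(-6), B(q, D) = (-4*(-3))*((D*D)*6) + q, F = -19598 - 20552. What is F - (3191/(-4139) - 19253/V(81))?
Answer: -2911509695/74502 ≈ -39080.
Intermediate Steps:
F = -40150
B(q, D) = q + 72*D**2 (B(q, D) = 12*(D**2*6) + q = 12*(6*D**2) + q = 72*D**2 + q = q + 72*D**2)
V(T) = 18 (V(T) = (-3 + 72*0**2)*(-6) = (-3 + 72*0)*(-6) = (-3 + 0)*(-6) = -3*(-6) = 18)
F - (3191/(-4139) - 19253/V(81)) = -40150 - (3191/(-4139) - 19253/18) = -40150 - (3191*(-1/4139) - 19253*1/18) = -40150 - (-3191/4139 - 19253/18) = -40150 - 1*(-79745605/74502) = -40150 + 79745605/74502 = -2911509695/74502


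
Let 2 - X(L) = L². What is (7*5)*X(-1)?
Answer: 35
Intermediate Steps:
X(L) = 2 - L²
(7*5)*X(-1) = (7*5)*(2 - 1*(-1)²) = 35*(2 - 1*1) = 35*(2 - 1) = 35*1 = 35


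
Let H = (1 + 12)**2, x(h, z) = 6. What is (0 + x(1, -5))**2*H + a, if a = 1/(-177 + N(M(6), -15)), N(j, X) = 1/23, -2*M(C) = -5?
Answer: 24761857/4070 ≈ 6084.0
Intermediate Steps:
M(C) = 5/2 (M(C) = -1/2*(-5) = 5/2)
N(j, X) = 1/23
H = 169 (H = 13**2 = 169)
a = -23/4070 (a = 1/(-177 + 1/23) = 1/(-4070/23) = -23/4070 ≈ -0.0056511)
(0 + x(1, -5))**2*H + a = (0 + 6)**2*169 - 23/4070 = 6**2*169 - 23/4070 = 36*169 - 23/4070 = 6084 - 23/4070 = 24761857/4070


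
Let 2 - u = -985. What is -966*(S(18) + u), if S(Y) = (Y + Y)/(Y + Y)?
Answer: -954408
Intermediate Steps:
u = 987 (u = 2 - 1*(-985) = 2 + 985 = 987)
S(Y) = 1 (S(Y) = (2*Y)/((2*Y)) = (2*Y)*(1/(2*Y)) = 1)
-966*(S(18) + u) = -966*(1 + 987) = -966*988 = -954408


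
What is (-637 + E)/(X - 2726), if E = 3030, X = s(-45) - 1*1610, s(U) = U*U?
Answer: -2393/2311 ≈ -1.0355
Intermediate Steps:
s(U) = U²
X = 415 (X = (-45)² - 1*1610 = 2025 - 1610 = 415)
(-637 + E)/(X - 2726) = (-637 + 3030)/(415 - 2726) = 2393/(-2311) = 2393*(-1/2311) = -2393/2311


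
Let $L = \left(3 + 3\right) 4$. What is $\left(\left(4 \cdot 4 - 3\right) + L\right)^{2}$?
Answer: $1369$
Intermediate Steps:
$L = 24$ ($L = 6 \cdot 4 = 24$)
$\left(\left(4 \cdot 4 - 3\right) + L\right)^{2} = \left(\left(4 \cdot 4 - 3\right) + 24\right)^{2} = \left(\left(16 - 3\right) + 24\right)^{2} = \left(13 + 24\right)^{2} = 37^{2} = 1369$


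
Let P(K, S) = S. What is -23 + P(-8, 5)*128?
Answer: 617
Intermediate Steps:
-23 + P(-8, 5)*128 = -23 + 5*128 = -23 + 640 = 617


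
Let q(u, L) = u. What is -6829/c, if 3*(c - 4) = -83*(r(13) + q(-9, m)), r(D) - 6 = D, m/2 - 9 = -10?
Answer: 20487/818 ≈ 25.045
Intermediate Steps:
m = -2 (m = 18 + 2*(-10) = 18 - 20 = -2)
r(D) = 6 + D
c = -818/3 (c = 4 + (-83*((6 + 13) - 9))/3 = 4 + (-83*(19 - 9))/3 = 4 + (-83*10)/3 = 4 + (⅓)*(-830) = 4 - 830/3 = -818/3 ≈ -272.67)
-6829/c = -6829/(-818/3) = -6829*(-3/818) = 20487/818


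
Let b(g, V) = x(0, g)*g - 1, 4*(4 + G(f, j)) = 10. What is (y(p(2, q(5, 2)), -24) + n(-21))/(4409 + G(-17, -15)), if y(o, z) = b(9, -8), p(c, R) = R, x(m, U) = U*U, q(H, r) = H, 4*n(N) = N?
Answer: 2891/17630 ≈ 0.16398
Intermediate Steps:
n(N) = N/4
G(f, j) = -3/2 (G(f, j) = -4 + (¼)*10 = -4 + 5/2 = -3/2)
x(m, U) = U²
b(g, V) = -1 + g³ (b(g, V) = g²*g - 1 = g³ - 1 = -1 + g³)
y(o, z) = 728 (y(o, z) = -1 + 9³ = -1 + 729 = 728)
(y(p(2, q(5, 2)), -24) + n(-21))/(4409 + G(-17, -15)) = (728 + (¼)*(-21))/(4409 - 3/2) = (728 - 21/4)/(8815/2) = (2891/4)*(2/8815) = 2891/17630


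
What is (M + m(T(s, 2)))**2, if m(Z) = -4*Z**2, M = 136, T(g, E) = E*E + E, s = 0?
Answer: 64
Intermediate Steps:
T(g, E) = E + E**2 (T(g, E) = E**2 + E = E + E**2)
(M + m(T(s, 2)))**2 = (136 - 4*4*(1 + 2)**2)**2 = (136 - 4*(2*3)**2)**2 = (136 - 4*6**2)**2 = (136 - 4*36)**2 = (136 - 144)**2 = (-8)**2 = 64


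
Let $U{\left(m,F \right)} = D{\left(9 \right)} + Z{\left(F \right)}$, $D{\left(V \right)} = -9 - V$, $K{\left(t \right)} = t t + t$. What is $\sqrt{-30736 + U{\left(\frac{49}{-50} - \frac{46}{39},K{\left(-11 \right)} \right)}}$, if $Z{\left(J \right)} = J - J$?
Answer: $i \sqrt{30754} \approx 175.37 i$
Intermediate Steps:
$Z{\left(J \right)} = 0$
$K{\left(t \right)} = t + t^{2}$ ($K{\left(t \right)} = t^{2} + t = t + t^{2}$)
$U{\left(m,F \right)} = -18$ ($U{\left(m,F \right)} = \left(-9 - 9\right) + 0 = -18 + 0 = -18$)
$\sqrt{-30736 + U{\left(\frac{49}{-50} - \frac{46}{39},K{\left(-11 \right)} \right)}} = \sqrt{-30736 - 18} = \sqrt{-30754} = i \sqrt{30754}$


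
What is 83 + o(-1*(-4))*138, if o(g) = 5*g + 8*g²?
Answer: 20507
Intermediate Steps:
83 + o(-1*(-4))*138 = 83 + ((-1*(-4))*(5 + 8*(-1*(-4))))*138 = 83 + (4*(5 + 8*4))*138 = 83 + (4*(5 + 32))*138 = 83 + (4*37)*138 = 83 + 148*138 = 83 + 20424 = 20507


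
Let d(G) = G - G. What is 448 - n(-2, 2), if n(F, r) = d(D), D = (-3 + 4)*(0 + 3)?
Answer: 448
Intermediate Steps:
D = 3 (D = 1*3 = 3)
d(G) = 0
n(F, r) = 0
448 - n(-2, 2) = 448 - 1*0 = 448 + 0 = 448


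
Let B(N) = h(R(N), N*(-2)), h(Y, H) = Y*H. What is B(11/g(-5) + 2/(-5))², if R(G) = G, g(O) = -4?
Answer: 15752961/40000 ≈ 393.82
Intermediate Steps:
h(Y, H) = H*Y
B(N) = -2*N² (B(N) = (N*(-2))*N = (-2*N)*N = -2*N²)
B(11/g(-5) + 2/(-5))² = (-2*(11/(-4) + 2/(-5))²)² = (-2*(11*(-¼) + 2*(-⅕))²)² = (-2*(-11/4 - ⅖)²)² = (-2*(-63/20)²)² = (-2*3969/400)² = (-3969/200)² = 15752961/40000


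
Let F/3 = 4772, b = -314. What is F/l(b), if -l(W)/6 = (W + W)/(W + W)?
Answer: -2386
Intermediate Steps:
l(W) = -6 (l(W) = -6*(W + W)/(W + W) = -6*2*W/(2*W) = -6*2*W*1/(2*W) = -6*1 = -6)
F = 14316 (F = 3*4772 = 14316)
F/l(b) = 14316/(-6) = 14316*(-⅙) = -2386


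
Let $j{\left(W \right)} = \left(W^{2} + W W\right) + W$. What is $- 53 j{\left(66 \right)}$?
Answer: $-465234$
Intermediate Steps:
$j{\left(W \right)} = W + 2 W^{2}$ ($j{\left(W \right)} = \left(W^{2} + W^{2}\right) + W = 2 W^{2} + W = W + 2 W^{2}$)
$- 53 j{\left(66 \right)} = - 53 \cdot 66 \left(1 + 2 \cdot 66\right) = - 53 \cdot 66 \left(1 + 132\right) = - 53 \cdot 66 \cdot 133 = \left(-53\right) 8778 = -465234$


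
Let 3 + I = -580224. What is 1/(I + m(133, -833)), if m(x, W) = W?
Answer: -1/581060 ≈ -1.7210e-6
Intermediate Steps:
I = -580227 (I = -3 - 580224 = -580227)
1/(I + m(133, -833)) = 1/(-580227 - 833) = 1/(-581060) = -1/581060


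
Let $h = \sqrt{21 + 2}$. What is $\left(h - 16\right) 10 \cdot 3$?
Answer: $-480 + 30 \sqrt{23} \approx -336.13$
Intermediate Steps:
$h = \sqrt{23} \approx 4.7958$
$\left(h - 16\right) 10 \cdot 3 = \left(\sqrt{23} - 16\right) 10 \cdot 3 = \left(-16 + \sqrt{23}\right) 30 = -480 + 30 \sqrt{23}$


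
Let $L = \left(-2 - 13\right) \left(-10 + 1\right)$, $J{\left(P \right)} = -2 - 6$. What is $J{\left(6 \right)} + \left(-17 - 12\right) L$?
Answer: $-3923$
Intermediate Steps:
$J{\left(P \right)} = -8$ ($J{\left(P \right)} = -2 - 6 = -8$)
$L = 135$ ($L = \left(-15\right) \left(-9\right) = 135$)
$J{\left(6 \right)} + \left(-17 - 12\right) L = -8 + \left(-17 - 12\right) 135 = -8 - 3915 = -3923$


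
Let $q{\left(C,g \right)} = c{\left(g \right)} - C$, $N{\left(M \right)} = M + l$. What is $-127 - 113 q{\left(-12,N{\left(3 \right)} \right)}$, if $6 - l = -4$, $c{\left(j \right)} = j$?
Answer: $-2952$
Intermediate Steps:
$l = 10$ ($l = 6 - -4 = 6 + 4 = 10$)
$N{\left(M \right)} = 10 + M$ ($N{\left(M \right)} = M + 10 = 10 + M$)
$q{\left(C,g \right)} = g - C$
$-127 - 113 q{\left(-12,N{\left(3 \right)} \right)} = -127 - 113 \left(\left(10 + 3\right) - -12\right) = -127 - 113 \left(13 + 12\right) = -127 - 2825 = -2952$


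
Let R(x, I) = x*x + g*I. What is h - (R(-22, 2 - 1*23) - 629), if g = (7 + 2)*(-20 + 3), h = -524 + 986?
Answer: -2606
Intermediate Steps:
h = 462
g = -153 (g = 9*(-17) = -153)
R(x, I) = x² - 153*I (R(x, I) = x*x - 153*I = x² - 153*I)
h - (R(-22, 2 - 1*23) - 629) = 462 - (((-22)² - 153*(2 - 1*23)) - 629) = 462 - ((484 - 153*(2 - 23)) - 629) = 462 - ((484 - 153*(-21)) - 629) = 462 - ((484 + 3213) - 629) = 462 - (3697 - 629) = 462 - 1*3068 = 462 - 3068 = -2606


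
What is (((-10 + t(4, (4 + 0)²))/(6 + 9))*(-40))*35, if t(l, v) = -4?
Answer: 3920/3 ≈ 1306.7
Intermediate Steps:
(((-10 + t(4, (4 + 0)²))/(6 + 9))*(-40))*35 = (((-10 - 4)/(6 + 9))*(-40))*35 = (-14/15*(-40))*35 = (-14*1/15*(-40))*35 = -14/15*(-40)*35 = (112/3)*35 = 3920/3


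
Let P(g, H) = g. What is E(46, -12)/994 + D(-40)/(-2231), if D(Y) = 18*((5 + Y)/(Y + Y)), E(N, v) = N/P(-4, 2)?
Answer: -133937/8870456 ≈ -0.015099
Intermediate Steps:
E(N, v) = -N/4 (E(N, v) = N/(-4) = N*(-1/4) = -N/4)
D(Y) = 9*(5 + Y)/Y (D(Y) = 18*((5 + Y)/((2*Y))) = 18*((5 + Y)*(1/(2*Y))) = 18*((5 + Y)/(2*Y)) = 9*(5 + Y)/Y)
E(46, -12)/994 + D(-40)/(-2231) = -1/4*46/994 + (9 + 45/(-40))/(-2231) = -23/2*1/994 + (9 + 45*(-1/40))*(-1/2231) = -23/1988 + (9 - 9/8)*(-1/2231) = -23/1988 + (63/8)*(-1/2231) = -23/1988 - 63/17848 = -133937/8870456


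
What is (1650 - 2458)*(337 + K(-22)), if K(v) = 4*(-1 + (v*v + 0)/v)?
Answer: -197960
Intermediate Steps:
K(v) = -4 + 4*v (K(v) = 4*(-1 + (v**2 + 0)/v) = 4*(-1 + v**2/v) = 4*(-1 + v) = -4 + 4*v)
(1650 - 2458)*(337 + K(-22)) = (1650 - 2458)*(337 + (-4 + 4*(-22))) = -808*(337 + (-4 - 88)) = -808*(337 - 92) = -808*245 = -197960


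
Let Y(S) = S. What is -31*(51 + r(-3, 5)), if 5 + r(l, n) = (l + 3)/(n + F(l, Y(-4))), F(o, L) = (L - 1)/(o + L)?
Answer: -1426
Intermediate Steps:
F(o, L) = (-1 + L)/(L + o)
r(l, n) = -5 + (3 + l)/(n - 5/(-4 + l)) (r(l, n) = -5 + (l + 3)/(n + (-1 - 4)/(-4 + l)) = -5 + (3 + l)/(n - 5/(-4 + l)))
-31*(51 + r(-3, 5)) = -31*(51 + (25 + (-4 - 3)*(3 - 3 - 5*5))/(-5 + 5*(-4 - 3))) = -31*(51 + (25 - 7*(3 - 3 - 25))/(-5 + 5*(-7))) = -31*(51 + (25 - 7*(-25))/(-5 - 35)) = -31*(51 + (25 + 175)/(-40)) = -31*(51 - 1/40*200) = -31*(51 - 5) = -31*46 = -1426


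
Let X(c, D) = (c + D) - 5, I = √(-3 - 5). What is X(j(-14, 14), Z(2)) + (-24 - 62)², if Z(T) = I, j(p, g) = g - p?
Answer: 7419 + 2*I*√2 ≈ 7419.0 + 2.8284*I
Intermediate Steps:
I = 2*I*√2 (I = √(-8) = 2*I*√2 ≈ 2.8284*I)
Z(T) = 2*I*√2
X(c, D) = -5 + D + c (X(c, D) = (D + c) - 5 = -5 + D + c)
X(j(-14, 14), Z(2)) + (-24 - 62)² = (-5 + 2*I*√2 + (14 - 1*(-14))) + (-24 - 62)² = (-5 + 2*I*√2 + (14 + 14)) + (-86)² = (-5 + 2*I*√2 + 28) + 7396 = (23 + 2*I*√2) + 7396 = 7419 + 2*I*√2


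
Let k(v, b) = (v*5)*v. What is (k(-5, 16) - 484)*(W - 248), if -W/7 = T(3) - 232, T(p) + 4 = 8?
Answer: -483932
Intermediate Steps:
k(v, b) = 5*v² (k(v, b) = (5*v)*v = 5*v²)
T(p) = 4 (T(p) = -4 + 8 = 4)
W = 1596 (W = -7*(4 - 232) = -7*(-228) = 1596)
(k(-5, 16) - 484)*(W - 248) = (5*(-5)² - 484)*(1596 - 248) = (5*25 - 484)*1348 = (125 - 484)*1348 = -359*1348 = -483932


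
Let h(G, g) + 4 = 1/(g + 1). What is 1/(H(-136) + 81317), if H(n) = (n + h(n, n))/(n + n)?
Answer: 36720/2985979141 ≈ 1.2297e-5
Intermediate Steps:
h(G, g) = -4 + 1/(1 + g) (h(G, g) = -4 + 1/(g + 1) = -4 + 1/(1 + g))
H(n) = (n + (-3 - 4*n)/(1 + n))/(2*n) (H(n) = (n + (-3 - 4*n)/(1 + n))/(n + n) = (n + (-3 - 4*n)/(1 + n))/((2*n)) = (n + (-3 - 4*n)/(1 + n))*(1/(2*n)) = (n + (-3 - 4*n)/(1 + n))/(2*n))
1/(H(-136) + 81317) = 1/((½)*(-3 + (-136)² - 3*(-136))/(-136*(1 - 136)) + 81317) = 1/((½)*(-1/136)*(-3 + 18496 + 408)/(-135) + 81317) = 1/((½)*(-1/136)*(-1/135)*18901 + 81317) = 1/(18901/36720 + 81317) = 1/(2985979141/36720) = 36720/2985979141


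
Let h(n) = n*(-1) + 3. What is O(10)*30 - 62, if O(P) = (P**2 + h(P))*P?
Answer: 27838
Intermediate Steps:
h(n) = 3 - n (h(n) = -n + 3 = 3 - n)
O(P) = P*(3 + P**2 - P) (O(P) = (P**2 + (3 - P))*P = (3 + P**2 - P)*P = P*(3 + P**2 - P))
O(10)*30 - 62 = (10*(3 + 10**2 - 1*10))*30 - 62 = (10*(3 + 100 - 10))*30 - 62 = (10*93)*30 - 62 = 930*30 - 62 = 27900 - 62 = 27838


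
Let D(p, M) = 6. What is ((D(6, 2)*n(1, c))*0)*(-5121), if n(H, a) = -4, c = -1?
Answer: 0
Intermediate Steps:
((D(6, 2)*n(1, c))*0)*(-5121) = ((6*(-4))*0)*(-5121) = -24*0*(-5121) = 0*(-5121) = 0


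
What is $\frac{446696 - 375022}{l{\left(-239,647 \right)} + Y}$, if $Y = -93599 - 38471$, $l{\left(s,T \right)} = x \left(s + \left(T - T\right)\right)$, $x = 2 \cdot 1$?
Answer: $- \frac{35837}{66274} \approx -0.54074$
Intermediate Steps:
$x = 2$
$l{\left(s,T \right)} = 2 s$ ($l{\left(s,T \right)} = 2 \left(s + \left(T - T\right)\right) = 2 \left(s + 0\right) = 2 s$)
$Y = -132070$ ($Y = -93599 - 38471 = -132070$)
$\frac{446696 - 375022}{l{\left(-239,647 \right)} + Y} = \frac{446696 - 375022}{2 \left(-239\right) - 132070} = \frac{71674}{-478 - 132070} = \frac{71674}{-132548} = 71674 \left(- \frac{1}{132548}\right) = - \frac{35837}{66274}$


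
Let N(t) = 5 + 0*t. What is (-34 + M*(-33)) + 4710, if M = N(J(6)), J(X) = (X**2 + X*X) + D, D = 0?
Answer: 4511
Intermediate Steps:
J(X) = 2*X**2 (J(X) = (X**2 + X*X) + 0 = (X**2 + X**2) + 0 = 2*X**2 + 0 = 2*X**2)
N(t) = 5 (N(t) = 5 + 0 = 5)
M = 5
(-34 + M*(-33)) + 4710 = (-34 + 5*(-33)) + 4710 = (-34 - 165) + 4710 = -199 + 4710 = 4511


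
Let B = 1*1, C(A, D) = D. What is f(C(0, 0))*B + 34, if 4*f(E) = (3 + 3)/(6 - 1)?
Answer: 343/10 ≈ 34.300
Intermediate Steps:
B = 1
f(E) = 3/10 (f(E) = ((3 + 3)/(6 - 1))/4 = (6/5)/4 = (6*(⅕))/4 = (¼)*(6/5) = 3/10)
f(C(0, 0))*B + 34 = (3/10)*1 + 34 = 3/10 + 34 = 343/10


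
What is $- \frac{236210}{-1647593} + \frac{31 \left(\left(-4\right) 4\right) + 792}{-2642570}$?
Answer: $\frac{311856886086}{2176939917005} \approx 0.14325$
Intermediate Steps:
$- \frac{236210}{-1647593} + \frac{31 \left(\left(-4\right) 4\right) + 792}{-2642570} = \left(-236210\right) \left(- \frac{1}{1647593}\right) + \left(31 \left(-16\right) + 792\right) \left(- \frac{1}{2642570}\right) = \frac{236210}{1647593} + \left(-496 + 792\right) \left(- \frac{1}{2642570}\right) = \frac{236210}{1647593} + 296 \left(- \frac{1}{2642570}\right) = \frac{236210}{1647593} - \frac{148}{1321285} = \frac{311856886086}{2176939917005}$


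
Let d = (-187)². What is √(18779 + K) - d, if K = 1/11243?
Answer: -34969 + √2373760426414/11243 ≈ -34832.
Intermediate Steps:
K = 1/11243 ≈ 8.8944e-5
d = 34969
√(18779 + K) - d = √(18779 + 1/11243) - 1*34969 = √(211132298/11243) - 34969 = √2373760426414/11243 - 34969 = -34969 + √2373760426414/11243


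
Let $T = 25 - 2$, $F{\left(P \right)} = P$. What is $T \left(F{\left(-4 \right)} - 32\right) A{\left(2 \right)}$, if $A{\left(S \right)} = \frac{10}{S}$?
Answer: $-4140$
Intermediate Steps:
$T = 23$ ($T = 25 - 2 = 23$)
$T \left(F{\left(-4 \right)} - 32\right) A{\left(2 \right)} = 23 \left(-4 - 32\right) \frac{10}{2} = 23 \left(-4 - 32\right) 10 \cdot \frac{1}{2} = 23 \left(-36\right) 5 = \left(-828\right) 5 = -4140$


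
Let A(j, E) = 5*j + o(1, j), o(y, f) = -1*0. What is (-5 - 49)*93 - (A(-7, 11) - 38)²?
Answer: -10351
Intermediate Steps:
o(y, f) = 0
A(j, E) = 5*j (A(j, E) = 5*j + 0 = 5*j)
(-5 - 49)*93 - (A(-7, 11) - 38)² = (-5 - 49)*93 - (5*(-7) - 38)² = -54*93 - (-35 - 38)² = -5022 - 1*(-73)² = -5022 - 1*5329 = -5022 - 5329 = -10351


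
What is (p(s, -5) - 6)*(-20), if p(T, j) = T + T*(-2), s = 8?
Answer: 280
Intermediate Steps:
p(T, j) = -T (p(T, j) = T - 2*T = -T)
(p(s, -5) - 6)*(-20) = (-1*8 - 6)*(-20) = (-8 - 6)*(-20) = -14*(-20) = 280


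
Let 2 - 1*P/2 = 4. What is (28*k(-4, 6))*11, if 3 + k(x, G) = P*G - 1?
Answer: -8624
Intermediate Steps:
P = -4 (P = 4 - 2*4 = 4 - 8 = -4)
k(x, G) = -4 - 4*G (k(x, G) = -3 + (-4*G - 1) = -3 + (-1 - 4*G) = -4 - 4*G)
(28*k(-4, 6))*11 = (28*(-4 - 4*6))*11 = (28*(-4 - 24))*11 = (28*(-28))*11 = -784*11 = -8624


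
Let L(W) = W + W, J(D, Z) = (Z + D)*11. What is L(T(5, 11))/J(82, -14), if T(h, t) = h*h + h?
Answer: 15/187 ≈ 0.080214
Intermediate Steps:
J(D, Z) = 11*D + 11*Z (J(D, Z) = (D + Z)*11 = 11*D + 11*Z)
T(h, t) = h + h**2 (T(h, t) = h**2 + h = h + h**2)
L(W) = 2*W
L(T(5, 11))/J(82, -14) = (2*(5*(1 + 5)))/(11*82 + 11*(-14)) = (2*(5*6))/(902 - 154) = (2*30)/748 = 60*(1/748) = 15/187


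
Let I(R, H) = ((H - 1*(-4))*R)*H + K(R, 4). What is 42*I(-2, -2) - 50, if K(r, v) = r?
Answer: 202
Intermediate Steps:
I(R, H) = R + H*R*(4 + H) (I(R, H) = ((H - 1*(-4))*R)*H + R = ((H + 4)*R)*H + R = ((4 + H)*R)*H + R = (R*(4 + H))*H + R = H*R*(4 + H) + R = R + H*R*(4 + H))
42*I(-2, -2) - 50 = 42*(-2*(1 + (-2)**2 + 4*(-2))) - 50 = 42*(-2*(1 + 4 - 8)) - 50 = 42*(-2*(-3)) - 50 = 42*6 - 50 = 252 - 50 = 202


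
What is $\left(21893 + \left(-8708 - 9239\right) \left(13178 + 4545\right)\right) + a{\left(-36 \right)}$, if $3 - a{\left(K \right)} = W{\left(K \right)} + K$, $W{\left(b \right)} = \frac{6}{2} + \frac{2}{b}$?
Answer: $- \frac{5724949535}{18} \approx -3.1805 \cdot 10^{8}$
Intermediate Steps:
$W{\left(b \right)} = 3 + \frac{2}{b}$ ($W{\left(b \right)} = 6 \cdot \frac{1}{2} + \frac{2}{b} = 3 + \frac{2}{b}$)
$a{\left(K \right)} = - K - \frac{2}{K}$ ($a{\left(K \right)} = 3 - \left(\left(3 + \frac{2}{K}\right) + K\right) = 3 - \left(3 + K + \frac{2}{K}\right) = - K - \frac{2}{K}$)
$\left(21893 + \left(-8708 - 9239\right) \left(13178 + 4545\right)\right) + a{\left(-36 \right)} = \left(21893 + \left(-8708 - 9239\right) \left(13178 + 4545\right)\right) - \left(-36 + \frac{2}{-36}\right) = \left(21893 - 318074681\right) + \left(36 - - \frac{1}{18}\right) = \left(21893 - 318074681\right) + \left(36 + \frac{1}{18}\right) = -318052788 + \frac{649}{18} = - \frac{5724949535}{18}$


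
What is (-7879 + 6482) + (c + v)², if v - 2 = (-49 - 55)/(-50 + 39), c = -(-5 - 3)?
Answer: -123241/121 ≈ -1018.5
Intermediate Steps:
c = 8 (c = -1*(-8) = 8)
v = 126/11 (v = 2 + (-49 - 55)/(-50 + 39) = 2 - 104/(-11) = 2 - 104*(-1/11) = 2 + 104/11 = 126/11 ≈ 11.455)
(-7879 + 6482) + (c + v)² = (-7879 + 6482) + (8 + 126/11)² = -1397 + (214/11)² = -1397 + 45796/121 = -123241/121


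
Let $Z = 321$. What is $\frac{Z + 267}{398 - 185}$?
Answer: $\frac{196}{71} \approx 2.7606$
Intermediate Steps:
$\frac{Z + 267}{398 - 185} = \frac{321 + 267}{398 - 185} = \frac{588}{213} = 588 \cdot \frac{1}{213} = \frac{196}{71}$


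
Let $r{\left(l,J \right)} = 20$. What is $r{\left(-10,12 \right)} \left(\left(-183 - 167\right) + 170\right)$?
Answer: $-3600$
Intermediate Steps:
$r{\left(-10,12 \right)} \left(\left(-183 - 167\right) + 170\right) = 20 \left(\left(-183 - 167\right) + 170\right) = 20 \left(-350 + 170\right) = 20 \left(-180\right) = -3600$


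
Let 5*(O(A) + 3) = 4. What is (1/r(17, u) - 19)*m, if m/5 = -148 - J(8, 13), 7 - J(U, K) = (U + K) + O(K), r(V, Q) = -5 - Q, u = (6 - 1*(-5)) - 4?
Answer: 51983/4 ≈ 12996.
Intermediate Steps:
O(A) = -11/5 (O(A) = -3 + (⅕)*4 = -3 + ⅘ = -11/5)
u = 7 (u = (6 + 5) - 4 = 11 - 4 = 7)
J(U, K) = 46/5 - K - U (J(U, K) = 7 - ((U + K) - 11/5) = 7 - ((K + U) - 11/5) = 7 - (-11/5 + K + U) = 7 + (11/5 - K - U) = 46/5 - K - U)
m = -681 (m = 5*(-148 - (46/5 - 1*13 - 1*8)) = 5*(-148 - (46/5 - 13 - 8)) = 5*(-148 - 1*(-59/5)) = 5*(-148 + 59/5) = 5*(-681/5) = -681)
(1/r(17, u) - 19)*m = (1/(-5 - 1*7) - 19)*(-681) = (1/(-5 - 7) - 19)*(-681) = (1/(-12) - 19)*(-681) = (-1/12 - 19)*(-681) = -229/12*(-681) = 51983/4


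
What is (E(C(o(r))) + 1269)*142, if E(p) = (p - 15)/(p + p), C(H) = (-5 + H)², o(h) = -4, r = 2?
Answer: 4866908/27 ≈ 1.8026e+5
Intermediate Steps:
E(p) = (-15 + p)/(2*p) (E(p) = (-15 + p)/((2*p)) = (-15 + p)*(1/(2*p)) = (-15 + p)/(2*p))
(E(C(o(r))) + 1269)*142 = ((-15 + (-5 - 4)²)/(2*((-5 - 4)²)) + 1269)*142 = ((-15 + (-9)²)/(2*((-9)²)) + 1269)*142 = ((½)*(-15 + 81)/81 + 1269)*142 = ((½)*(1/81)*66 + 1269)*142 = (11/27 + 1269)*142 = (34274/27)*142 = 4866908/27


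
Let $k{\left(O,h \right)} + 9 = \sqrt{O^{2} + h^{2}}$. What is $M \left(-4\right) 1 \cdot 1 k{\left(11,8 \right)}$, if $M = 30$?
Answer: $1080 - 120 \sqrt{185} \approx -552.18$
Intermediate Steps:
$k{\left(O,h \right)} = -9 + \sqrt{O^{2} + h^{2}}$
$M \left(-4\right) 1 \cdot 1 k{\left(11,8 \right)} = 30 \left(-4\right) 1 \cdot 1 \left(-9 + \sqrt{11^{2} + 8^{2}}\right) = 30 \left(\left(-4\right) 1\right) \left(-9 + \sqrt{121 + 64}\right) = 30 \left(-4\right) \left(-9 + \sqrt{185}\right) = - 120 \left(-9 + \sqrt{185}\right) = 1080 - 120 \sqrt{185}$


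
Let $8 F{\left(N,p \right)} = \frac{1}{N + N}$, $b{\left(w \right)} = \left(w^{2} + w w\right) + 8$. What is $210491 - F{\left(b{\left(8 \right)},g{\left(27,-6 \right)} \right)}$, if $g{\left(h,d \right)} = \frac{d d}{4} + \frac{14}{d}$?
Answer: $\frac{458028415}{2176} \approx 2.1049 \cdot 10^{5}$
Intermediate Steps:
$g{\left(h,d \right)} = \frac{14}{d} + \frac{d^{2}}{4}$ ($g{\left(h,d \right)} = d^{2} \cdot \frac{1}{4} + \frac{14}{d} = \frac{d^{2}}{4} + \frac{14}{d} = \frac{14}{d} + \frac{d^{2}}{4}$)
$b{\left(w \right)} = 8 + 2 w^{2}$ ($b{\left(w \right)} = \left(w^{2} + w^{2}\right) + 8 = 2 w^{2} + 8 = 8 + 2 w^{2}$)
$F{\left(N,p \right)} = \frac{1}{16 N}$ ($F{\left(N,p \right)} = \frac{1}{8 \left(N + N\right)} = \frac{1}{8 \cdot 2 N} = \frac{\frac{1}{2} \frac{1}{N}}{8} = \frac{1}{16 N}$)
$210491 - F{\left(b{\left(8 \right)},g{\left(27,-6 \right)} \right)} = 210491 - \frac{1}{16 \left(8 + 2 \cdot 8^{2}\right)} = 210491 - \frac{1}{16 \left(8 + 2 \cdot 64\right)} = 210491 - \frac{1}{16 \left(8 + 128\right)} = 210491 - \frac{1}{16 \cdot 136} = 210491 - \frac{1}{16} \cdot \frac{1}{136} = 210491 - \frac{1}{2176} = \frac{458028415}{2176}$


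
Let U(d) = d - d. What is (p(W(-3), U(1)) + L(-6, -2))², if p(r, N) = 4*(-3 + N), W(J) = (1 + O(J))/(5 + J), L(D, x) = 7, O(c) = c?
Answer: 25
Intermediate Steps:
U(d) = 0
W(J) = (1 + J)/(5 + J)
p(r, N) = -12 + 4*N
(p(W(-3), U(1)) + L(-6, -2))² = ((-12 + 4*0) + 7)² = ((-12 + 0) + 7)² = (-12 + 7)² = (-5)² = 25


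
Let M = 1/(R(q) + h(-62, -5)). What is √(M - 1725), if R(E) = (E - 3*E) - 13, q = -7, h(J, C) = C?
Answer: I*√6901/2 ≈ 41.536*I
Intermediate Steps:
R(E) = -13 - 2*E (R(E) = -2*E - 13 = -13 - 2*E)
M = -¼ (M = 1/((-13 - 2*(-7)) - 5) = 1/((-13 + 14) - 5) = 1/(1 - 5) = 1/(-4) = -¼ ≈ -0.25000)
√(M - 1725) = √(-¼ - 1725) = √(-6901/4) = I*√6901/2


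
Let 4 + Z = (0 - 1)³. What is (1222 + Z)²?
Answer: 1481089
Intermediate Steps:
Z = -5 (Z = -4 + (0 - 1)³ = -4 + (-1)³ = -4 - 1 = -5)
(1222 + Z)² = (1222 - 5)² = 1217² = 1481089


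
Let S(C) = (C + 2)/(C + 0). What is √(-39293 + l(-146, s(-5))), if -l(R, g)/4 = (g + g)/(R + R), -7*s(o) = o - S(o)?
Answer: I*√5234807005/365 ≈ 198.22*I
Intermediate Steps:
S(C) = (2 + C)/C
s(o) = -o/7 + (2 + o)/(7*o) (s(o) = -(o - (2 + o)/o)/7 = -o/7 + (2 + o)/(7*o))
l(R, g) = -4*g/R (l(R, g) = -4*(g + g)/(R + R) = -4*2*g/(2*R) = -4*2*g*1/(2*R) = -4*g/R)
√(-39293 + l(-146, s(-5))) = √(-39293 - 4*(⅐)*(2 - 5 - 1*(-5)²)/(-5)/(-146)) = √(-39293 - 4*(⅐)*(-⅕)*(2 - 5 - 1*25)*(-1/146)) = √(-39293 - 4*(⅐)*(-⅕)*(2 - 5 - 25)*(-1/146)) = √(-39293 - 4*(⅐)*(-⅕)*(-28)*(-1/146)) = √(-39293 - 4*⅘*(-1/146)) = √(-39293 + 8/365) = √(-14341937/365) = I*√5234807005/365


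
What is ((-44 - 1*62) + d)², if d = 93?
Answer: 169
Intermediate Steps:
((-44 - 1*62) + d)² = ((-44 - 1*62) + 93)² = ((-44 - 62) + 93)² = (-106 + 93)² = (-13)² = 169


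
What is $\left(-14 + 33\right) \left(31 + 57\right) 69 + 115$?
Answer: $115483$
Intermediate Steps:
$\left(-14 + 33\right) \left(31 + 57\right) 69 + 115 = 19 \cdot 88 \cdot 69 + 115 = 1672 \cdot 69 + 115 = 115368 + 115 = 115483$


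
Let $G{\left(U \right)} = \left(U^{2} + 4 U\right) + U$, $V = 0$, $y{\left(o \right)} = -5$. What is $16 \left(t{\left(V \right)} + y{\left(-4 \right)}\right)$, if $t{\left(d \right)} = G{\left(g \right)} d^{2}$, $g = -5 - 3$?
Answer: $-80$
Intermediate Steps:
$g = -8$ ($g = -5 - 3 = -8$)
$G{\left(U \right)} = U^{2} + 5 U$
$t{\left(d \right)} = 24 d^{2}$ ($t{\left(d \right)} = - 8 \left(5 - 8\right) d^{2} = \left(-8\right) \left(-3\right) d^{2} = 24 d^{2}$)
$16 \left(t{\left(V \right)} + y{\left(-4 \right)}\right) = 16 \left(24 \cdot 0^{2} - 5\right) = 16 \left(24 \cdot 0 - 5\right) = 16 \left(0 - 5\right) = 16 \left(-5\right) = -80$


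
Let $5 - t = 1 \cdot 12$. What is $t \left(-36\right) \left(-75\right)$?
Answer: $-18900$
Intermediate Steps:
$t = -7$ ($t = 5 - 1 \cdot 12 = 5 - 12 = -7$)
$t \left(-36\right) \left(-75\right) = \left(-7\right) \left(-36\right) \left(-75\right) = 252 \left(-75\right) = -18900$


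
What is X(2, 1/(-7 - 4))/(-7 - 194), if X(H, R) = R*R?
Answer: -1/24321 ≈ -4.1117e-5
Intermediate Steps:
X(H, R) = R²
X(2, 1/(-7 - 4))/(-7 - 194) = (1/(-7 - 4))²/(-7 - 194) = (1/(-11))²/(-201) = (-1/11)²*(-1/201) = (1/121)*(-1/201) = -1/24321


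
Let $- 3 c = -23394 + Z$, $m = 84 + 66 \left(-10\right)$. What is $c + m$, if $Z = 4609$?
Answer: $\frac{17057}{3} \approx 5685.7$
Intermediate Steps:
$m = -576$ ($m = 84 - 660 = -576$)
$c = \frac{18785}{3}$ ($c = - \frac{-23394 + 4609}{3} = \left(- \frac{1}{3}\right) \left(-18785\right) = \frac{18785}{3} \approx 6261.7$)
$c + m = \frac{18785}{3} - 576 = \frac{17057}{3}$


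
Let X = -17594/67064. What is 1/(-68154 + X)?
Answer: -33532/2285348725 ≈ -1.4673e-5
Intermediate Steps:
X = -8797/33532 (X = -17594*1/67064 = -8797/33532 ≈ -0.26235)
1/(-68154 + X) = 1/(-68154 - 8797/33532) = 1/(-2285348725/33532) = -33532/2285348725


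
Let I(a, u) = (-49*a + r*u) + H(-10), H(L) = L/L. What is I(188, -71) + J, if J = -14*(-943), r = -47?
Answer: 7328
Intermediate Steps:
H(L) = 1
I(a, u) = 1 - 49*a - 47*u (I(a, u) = (-49*a - 47*u) + 1 = 1 - 49*a - 47*u)
J = 13202
I(188, -71) + J = (1 - 49*188 - 47*(-71)) + 13202 = (1 - 9212 + 3337) + 13202 = -5874 + 13202 = 7328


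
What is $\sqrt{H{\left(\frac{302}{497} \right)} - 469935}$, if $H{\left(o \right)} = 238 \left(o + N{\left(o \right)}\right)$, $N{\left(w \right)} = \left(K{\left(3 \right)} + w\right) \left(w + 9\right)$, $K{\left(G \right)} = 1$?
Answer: $\frac{3 i \sqrt{12792714277}}{497} \approx 682.73 i$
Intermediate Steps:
$N{\left(w \right)} = \left(1 + w\right) \left(9 + w\right)$ ($N{\left(w \right)} = \left(1 + w\right) \left(w + 9\right) = \left(1 + w\right) \left(9 + w\right)$)
$H{\left(o \right)} = 2142 + 238 o^{2} + 2618 o$ ($H{\left(o \right)} = 238 \left(o + \left(9 + o^{2} + 10 o\right)\right) = 238 \left(9 + o^{2} + 11 o\right) = 2142 + 238 o^{2} + 2618 o$)
$\sqrt{H{\left(\frac{302}{497} \right)} - 469935} = \sqrt{\left(2142 + 238 \left(\frac{302}{497}\right)^{2} + 2618 \cdot \frac{302}{497}\right) - 469935} = \sqrt{\left(2142 + 238 \cdot \frac{91204}{247009} + \frac{112948}{71}\right) - 469935} = \sqrt{\left(2142 + \frac{3100936}{35287} + \frac{112948}{71}\right) - 469935} = \sqrt{\frac{134820846}{35287} - 469935} = \sqrt{- \frac{16447775499}{35287}} = \frac{3 i \sqrt{12792714277}}{497}$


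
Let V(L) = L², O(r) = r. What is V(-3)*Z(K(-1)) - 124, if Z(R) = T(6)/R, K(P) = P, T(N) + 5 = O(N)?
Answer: -133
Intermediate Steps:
T(N) = -5 + N
Z(R) = 1/R (Z(R) = (-5 + 6)/R = 1/R)
V(-3)*Z(K(-1)) - 124 = (-3)²/(-1) - 124 = 9*(-1) - 124 = -9 - 124 = -133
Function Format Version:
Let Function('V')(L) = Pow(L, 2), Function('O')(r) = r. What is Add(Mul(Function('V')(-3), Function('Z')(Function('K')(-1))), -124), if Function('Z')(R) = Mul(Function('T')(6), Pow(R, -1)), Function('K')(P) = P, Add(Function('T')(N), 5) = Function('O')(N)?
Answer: -133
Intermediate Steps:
Function('T')(N) = Add(-5, N)
Function('Z')(R) = Pow(R, -1) (Function('Z')(R) = Mul(Add(-5, 6), Pow(R, -1)) = Mul(1, Pow(R, -1)) = Pow(R, -1))
Add(Mul(Function('V')(-3), Function('Z')(Function('K')(-1))), -124) = Add(Mul(Pow(-3, 2), Pow(-1, -1)), -124) = Add(Mul(9, -1), -124) = Add(-9, -124) = -133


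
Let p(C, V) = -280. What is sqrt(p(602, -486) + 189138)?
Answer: sqrt(188858) ≈ 434.58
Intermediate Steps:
sqrt(p(602, -486) + 189138) = sqrt(-280 + 189138) = sqrt(188858)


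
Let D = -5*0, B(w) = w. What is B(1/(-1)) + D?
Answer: -1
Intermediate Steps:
D = 0
B(1/(-1)) + D = 1/(-1) + 0 = -1 + 0 = -1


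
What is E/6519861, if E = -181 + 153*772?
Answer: 117935/6519861 ≈ 0.018089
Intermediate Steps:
E = 117935 (E = -181 + 118116 = 117935)
E/6519861 = 117935/6519861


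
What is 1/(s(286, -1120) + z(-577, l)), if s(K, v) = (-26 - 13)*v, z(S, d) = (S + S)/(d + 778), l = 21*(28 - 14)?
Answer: 536/23411903 ≈ 2.2894e-5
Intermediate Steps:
l = 294 (l = 21*14 = 294)
z(S, d) = 2*S/(778 + d) (z(S, d) = (2*S)/(778 + d) = 2*S/(778 + d))
s(K, v) = -39*v
1/(s(286, -1120) + z(-577, l)) = 1/(-39*(-1120) + 2*(-577)/(778 + 294)) = 1/(43680 + 2*(-577)/1072) = 1/(43680 + 2*(-577)*(1/1072)) = 1/(43680 - 577/536) = 1/(23411903/536) = 536/23411903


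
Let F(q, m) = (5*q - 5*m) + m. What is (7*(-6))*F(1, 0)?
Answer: -210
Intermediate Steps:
F(q, m) = -4*m + 5*q (F(q, m) = (-5*m + 5*q) + m = -4*m + 5*q)
(7*(-6))*F(1, 0) = (7*(-6))*(-4*0 + 5*1) = -42*(0 + 5) = -42*5 = -210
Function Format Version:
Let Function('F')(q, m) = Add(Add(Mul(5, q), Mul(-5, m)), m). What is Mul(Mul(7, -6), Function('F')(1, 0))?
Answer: -210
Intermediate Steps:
Function('F')(q, m) = Add(Mul(-4, m), Mul(5, q)) (Function('F')(q, m) = Add(Add(Mul(-5, m), Mul(5, q)), m) = Add(Mul(-4, m), Mul(5, q)))
Mul(Mul(7, -6), Function('F')(1, 0)) = Mul(Mul(7, -6), Add(Mul(-4, 0), Mul(5, 1))) = Mul(-42, Add(0, 5)) = Mul(-42, 5) = -210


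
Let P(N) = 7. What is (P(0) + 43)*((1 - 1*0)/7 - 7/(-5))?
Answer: 540/7 ≈ 77.143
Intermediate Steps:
(P(0) + 43)*((1 - 1*0)/7 - 7/(-5)) = (7 + 43)*((1 - 1*0)/7 - 7/(-5)) = 50*((1 + 0)*(⅐) - 7*(-⅕)) = 50*(1*(⅐) + 7/5) = 50*(⅐ + 7/5) = 50*(54/35) = 540/7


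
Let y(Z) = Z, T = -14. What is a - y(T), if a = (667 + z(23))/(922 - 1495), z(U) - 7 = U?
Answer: 7325/573 ≈ 12.784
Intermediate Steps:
z(U) = 7 + U
a = -697/573 (a = (667 + (7 + 23))/(922 - 1495) = (667 + 30)/(-573) = 697*(-1/573) = -697/573 ≈ -1.2164)
a - y(T) = -697/573 - 1*(-14) = -697/573 + 14 = 7325/573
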